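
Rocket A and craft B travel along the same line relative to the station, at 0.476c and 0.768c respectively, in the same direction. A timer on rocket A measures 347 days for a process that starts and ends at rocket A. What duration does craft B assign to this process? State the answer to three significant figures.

The velocity of rocket A relative to craft B is (0.476 − 0.768)c / (1 − 0.476×0.768) = −0.46025c; relative speed 0.46025c.
At |u| = 0.46025c, γ = (1 − 0.21183)^(−1/2) = 1.1264.
The clock on rocket A records proper time, so craft B measures Δt = γΔτ = 1.1264 × 347 = 391 days.

391 days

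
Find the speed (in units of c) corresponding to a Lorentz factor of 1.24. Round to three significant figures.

β = √(1 − 1/γ²) = √(1 − 1/1.5376) = √0.349636 = 0.591.

0.591c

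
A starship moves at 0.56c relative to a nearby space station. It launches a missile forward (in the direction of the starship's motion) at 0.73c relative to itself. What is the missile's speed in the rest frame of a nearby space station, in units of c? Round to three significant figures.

Relativistic velocity addition: u = (u' + v)/(1 + u'v/c²), with u' = 0.73c and v = 0.56c.
Numerator: 0.73 + 0.56 = 1.29. Denominator: 1 + (0.73)(0.56) = 1.4088.
u = 1.29/1.4088 = 0.91567, so the speed is 0.916c.

0.916c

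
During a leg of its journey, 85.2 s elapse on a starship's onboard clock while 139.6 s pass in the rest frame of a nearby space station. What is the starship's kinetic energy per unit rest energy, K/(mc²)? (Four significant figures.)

0.6385

The time-dilation ratio gives γ = 139.6/85.2 = 1.6385.
Since K = (γ−1)mc², K/(mc²) = 1.6385 − 1 = 0.6385.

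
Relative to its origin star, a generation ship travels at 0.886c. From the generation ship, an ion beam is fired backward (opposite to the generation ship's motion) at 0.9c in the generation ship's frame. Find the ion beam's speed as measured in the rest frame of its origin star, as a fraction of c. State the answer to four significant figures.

In units of c, u = (u' + v)/(1 + u'v) with u' = −0.9 and v = 0.886.
Numerator: −0.9 + 0.886 = −0.014. Denominator: 1 + (−0.9)(0.886) = 0.2026.
u = −0.014/0.2026 = −0.069102, so the speed is 0.06910c.

0.06910c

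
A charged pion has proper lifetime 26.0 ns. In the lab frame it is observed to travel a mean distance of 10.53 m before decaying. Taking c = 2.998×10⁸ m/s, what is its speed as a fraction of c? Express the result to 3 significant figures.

Let x = d/(cτ) = 10.53 m / (2.998×10⁸ m/s × 2.600×10^-8 s) = 1.3509. Since d = βγcτ, x = βγ = β/√(1−β²).
Solving: β² = x²/(1+x²) = 1.82493/2.82493 = 0.646009, so β = 0.804.

0.804c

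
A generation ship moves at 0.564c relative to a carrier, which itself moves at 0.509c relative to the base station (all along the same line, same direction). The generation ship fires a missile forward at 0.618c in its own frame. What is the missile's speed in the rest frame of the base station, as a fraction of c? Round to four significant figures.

0.9581c

Apply u = (u'+v)/(1+u'v) twice. Missile in the carrier frame: (0.618+0.564)/(1+0.618·0.564) = 1.182/1.348552 = 0.8765c.
That velocity, transformed to the rest frame of the base station: (0.8765+0.509)/(1+0.8765·0.509) = 1.3855/1.4461385 = 0.95807c.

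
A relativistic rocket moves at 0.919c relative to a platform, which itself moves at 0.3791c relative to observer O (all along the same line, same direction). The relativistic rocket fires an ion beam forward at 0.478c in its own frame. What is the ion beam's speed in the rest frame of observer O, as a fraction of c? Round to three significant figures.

Apply u = (u'+v)/(1+u'v) twice. Ion beam in the platform frame: (0.478+0.919)/(1+0.478·0.919) = 1.397/1.439282 = 0.97062c.
That velocity, transformed to the rest frame of observer O: (0.97062+0.3791)/(1+0.97062·0.3791) = 1.34972/1.367962042 = 0.98666c.

0.987c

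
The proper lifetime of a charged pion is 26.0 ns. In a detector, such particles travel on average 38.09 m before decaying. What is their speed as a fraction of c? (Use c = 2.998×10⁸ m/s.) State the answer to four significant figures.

d = βγcτ ⇒ βγ = d/(cτ) = 38.09 m / (7.7948 m) = 4.8866.
β = (βγ)/√(1+(βγ)²) = 4.8866/√24.8789 = 0.9797.

0.9797c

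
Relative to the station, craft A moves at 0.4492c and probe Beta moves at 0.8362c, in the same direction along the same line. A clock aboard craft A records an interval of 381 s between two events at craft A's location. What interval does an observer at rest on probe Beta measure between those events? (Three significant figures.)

Speed of craft A in probe Beta's frame: u = (v_A − v_B)/(1 − v_A v_B/c²) = (0.4492 − 0.8362)/(1 − 0.4492×0.8362) = −0.387/0.62437896 = −0.61982; |u| = 0.61982c.
γ for this relative speed: γ = 1/√(1 − 0.384177) = 1.2743.
Craft A's interval is proper; time dilation gives Δt_B = γΔτ = 1.2743 × 381 s = 486 s.

486 s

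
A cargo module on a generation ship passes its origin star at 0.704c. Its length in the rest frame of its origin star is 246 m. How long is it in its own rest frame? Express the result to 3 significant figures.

346 m

γ = 1/√(1 − β²) = 1/√(1 − 0.495616) = 1/√0.504384 = 1/0.7102 = 1.4081.
Proper length: L₀ = γ·L = 1.4081 × 246 = 346 m.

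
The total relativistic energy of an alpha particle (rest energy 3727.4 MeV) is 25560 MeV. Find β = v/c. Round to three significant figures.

0.989

γ = E/(mc²) = 25560/3727.4 = 6.8573.
β = √(1 − 1/γ²) = √(1 − 0.0212664) = √0.9787336 = 0.989.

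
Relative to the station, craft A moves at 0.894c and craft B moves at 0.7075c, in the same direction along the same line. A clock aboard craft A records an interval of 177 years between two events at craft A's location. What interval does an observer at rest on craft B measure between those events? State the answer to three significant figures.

Speed of craft A in craft B's frame: u = (v_A − v_B)/(1 − v_A v_B/c²) = (0.894 − 0.7075)/(1 − 0.894×0.7075) = 0.1865/0.367495 = 0.50749; |u| = 0.50749c.
γ for this relative speed: γ = 1/√(1 − 0.257546) = 1.1606.
The clock on craft A records proper time, so craft B measures Δt = γΔτ = 1.1606 × 177 = 205 years.

205 years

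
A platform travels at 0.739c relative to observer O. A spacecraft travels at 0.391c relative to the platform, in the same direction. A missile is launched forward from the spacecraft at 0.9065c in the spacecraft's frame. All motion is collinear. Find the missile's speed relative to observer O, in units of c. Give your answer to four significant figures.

First combine the missile and spacecraft (S''→S'): u₁ = (0.9065 + 0.391)/(1 + 0.9065×0.391) = 1.2975/1.3544415 = 0.95796.
Then combine with the platform (S'→S): u = (0.95796 + 0.739)/(1 + 0.95796×0.739) = 1.69696/1.70793244 = 0.99358.

0.9936c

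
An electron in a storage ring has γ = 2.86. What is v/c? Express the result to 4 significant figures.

β = √(1 − 1/γ²) = √(1 − 1/8.1796) = √0.877745 = 0.9369.

0.9369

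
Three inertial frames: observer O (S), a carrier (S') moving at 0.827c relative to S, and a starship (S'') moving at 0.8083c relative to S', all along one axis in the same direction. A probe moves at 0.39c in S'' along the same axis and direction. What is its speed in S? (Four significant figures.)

0.9912c

Compose velocities in two stages. Stage 1 (into S'): u₁ = (0.39+0.8083)/(1+0.39×0.8083) = 0.91109.
Stage 2 (into S): u = (0.91109+0.827)/(1+0.91109×0.827) = 0.99123, so the speed is 0.9912c.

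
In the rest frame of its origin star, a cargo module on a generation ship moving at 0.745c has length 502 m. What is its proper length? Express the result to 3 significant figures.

β² = 0.555025, so γ = 1/√0.444975 = 1.4991.
Proper length: L₀ = γ·L = 1.4991 × 502 = 753 m.

753 m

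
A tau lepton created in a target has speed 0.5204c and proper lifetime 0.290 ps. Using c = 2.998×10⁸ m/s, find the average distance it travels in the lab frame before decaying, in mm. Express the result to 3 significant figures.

0.0530 mm

γ = 1/√(1 − β²) = 1/√(1 − 0.27081616) = 1/√0.72918384 = 1/0.853923 = 1.1711.
Lab-frame lifetime: Δt = γτ = 1.1711 × 0.290 ps = 0.33962 ps.
Distance: d = vΔt = 0.5204 × 2.998×10⁸ m/s × 3.3962×10^-13 s = 5.30×10^-5 m = 0.0530 mm.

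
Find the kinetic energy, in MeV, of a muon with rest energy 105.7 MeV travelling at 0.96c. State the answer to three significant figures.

272 MeV

With β = 0.96, γ = 1/√(1 − 0.96²) = 1/√0.0784 = 3.5714.
Kinetic energy: K = (γ − 1)mc² = (3.5714 − 1) × 105.7 MeV = 2.5714 × 105.7 = 272 MeV.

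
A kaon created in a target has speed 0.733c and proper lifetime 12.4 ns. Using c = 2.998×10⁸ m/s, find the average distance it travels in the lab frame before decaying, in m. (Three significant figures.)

With β = 0.733, γ = 1/√(1 − 0.733²) = 1/√0.462711 = 1.4701.
Lab-frame lifetime: Δt = γτ = 1.4701 × 12.4 ns = 18.229 ns.
Distance: d = vΔt = 0.733 × 2.998×10⁸ m/s × 1.8229×10^-8 s = 4.01 m.

4.01 m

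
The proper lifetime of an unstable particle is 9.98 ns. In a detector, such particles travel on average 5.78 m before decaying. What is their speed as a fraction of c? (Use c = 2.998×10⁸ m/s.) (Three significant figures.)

Lab distance = (lab lifetime)·v = γτ·βc, so βγ = d/(cτ) = 5.780/(2.998×10⁸ × 9.980×10^-9) = 1.9318.
With βγ = 1.9318: γ² = 1 + (βγ)² = 4.73185, and β = (βγ)/γ = 1.9318/2.17528 = 0.888.

0.888c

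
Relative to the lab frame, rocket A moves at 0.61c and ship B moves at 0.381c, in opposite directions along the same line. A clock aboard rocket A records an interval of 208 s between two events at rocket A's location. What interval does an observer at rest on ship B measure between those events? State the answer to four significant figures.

Transform rocket A's velocity into ship B's frame: (0.61 + 0.381)/(1 + 0.61·0.381) = 0.991/1.23241, so the relative speed is 0.80412c.
γ for this relative speed: γ = 1/√(1 − 0.646609) = 1.6822.
The clock on rocket A records proper time, so ship B measures Δt = γΔτ = 1.6822 × 208 = 349.9 s.

349.9 s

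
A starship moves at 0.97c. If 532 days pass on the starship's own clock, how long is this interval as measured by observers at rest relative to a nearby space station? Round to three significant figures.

β² = 0.9409, so γ = 1/√0.0591 = 4.1135.
The onboard clock measures proper time, so the interval in the rest frame of a nearby space station is dilated: Δt = γ·Δτ = 4.1135 × 532 days = 2190 days.

2190 days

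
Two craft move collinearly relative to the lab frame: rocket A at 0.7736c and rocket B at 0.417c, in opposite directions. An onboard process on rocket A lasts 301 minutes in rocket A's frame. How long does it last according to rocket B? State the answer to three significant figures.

691 minutes

The velocity of rocket A relative to rocket B is (0.7736 + 0.417)c / (1 + 0.7736×0.417) = 0.9002c; relative speed 0.9002c.
At |u| = 0.9002c, γ = (1 − 0.81036)^(−1/2) = 2.2963.
The clock on rocket A records proper time, so rocket B measures Δt = γΔτ = 2.2963 × 301 = 691 minutes.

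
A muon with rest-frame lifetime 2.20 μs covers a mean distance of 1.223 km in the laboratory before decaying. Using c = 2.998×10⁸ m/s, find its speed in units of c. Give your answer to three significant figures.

0.880c

Lab distance = (lab lifetime)·v = γτ·βc, so βγ = d/(cτ) = 1223/(2.998×10⁸ × 2.200×10^-6) = 1.8543.
With βγ = 1.8543: γ² = 1 + (βγ)² = 4.43843, and β = (βγ)/γ = 1.8543/2.10676 = 0.880.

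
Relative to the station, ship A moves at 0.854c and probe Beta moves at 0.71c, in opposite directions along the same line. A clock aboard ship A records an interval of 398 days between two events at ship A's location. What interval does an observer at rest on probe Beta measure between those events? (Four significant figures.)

1745 days

Speed of ship A in probe Beta's frame: u = (v_A + v_B)/(1 + v_A v_B/c²) = (0.854 + 0.71)/(1 + 0.854×0.71) = 1.564/1.60634 = 0.97364; |u| = 0.97364c.
At |u| = 0.97364c, γ = (1 − 0.947975)^(−1/2) = 4.3842.
The clock on ship A records proper time, so probe Beta measures Δt = γΔτ = 4.3842 × 398 = 1745 days.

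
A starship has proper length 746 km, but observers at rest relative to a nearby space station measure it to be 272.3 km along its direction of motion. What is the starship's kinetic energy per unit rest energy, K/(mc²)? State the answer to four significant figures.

1.740

γ = L₀/L = 746/272.3 = 2.73963.
Since K = (γ−1)mc², K/(mc²) = 2.73963 − 1 = 1.740.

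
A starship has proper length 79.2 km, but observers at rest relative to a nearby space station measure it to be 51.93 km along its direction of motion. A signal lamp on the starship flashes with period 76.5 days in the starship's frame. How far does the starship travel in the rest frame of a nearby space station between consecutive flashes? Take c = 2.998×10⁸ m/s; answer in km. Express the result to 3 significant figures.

Length contraction gives γ = L₀/L = 79.2/51.93 = 1.52513.
β = √(1 − 1/γ²) = 0.75504. Lab-frame period = γτ = 1.52513×76.5 days = 116.67 days. Distance = βc × γτ = 0.75504 × 2.998×10⁸ m/s × 10080288 s = 2.2818×10^15 m = 2.28×10^12 km.

2.28×10^12 km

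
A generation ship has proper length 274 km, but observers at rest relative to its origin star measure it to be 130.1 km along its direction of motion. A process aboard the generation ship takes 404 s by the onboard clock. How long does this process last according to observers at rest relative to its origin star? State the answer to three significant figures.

851 s

From L = L₀/γ: γ = 274/130.1 = 2.10607.
Δt = γΔτ = 2.10607 × 404 = 851 s.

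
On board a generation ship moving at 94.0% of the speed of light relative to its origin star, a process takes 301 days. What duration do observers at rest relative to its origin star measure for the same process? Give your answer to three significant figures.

882 days

γ = 1/√(1 − β²) = 1/√(1 − 0.8836) = 1/√0.1164 = 1/0.341174 = 2.9311.
Time dilation: Δt = γ·Δτ = 2.9311 × 301 = 882 days.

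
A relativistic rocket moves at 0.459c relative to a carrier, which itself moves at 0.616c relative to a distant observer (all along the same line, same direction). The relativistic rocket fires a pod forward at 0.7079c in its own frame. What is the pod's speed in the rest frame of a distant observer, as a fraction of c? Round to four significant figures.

Compose velocities in two stages. Stage 1 (into S'): u₁ = (0.7079+0.459)/(1+0.7079×0.459) = 0.88073.
Stage 2 (into S): u = (0.88073+0.616)/(1+0.88073×0.616) = 0.97031, so the speed is 0.9703c.

0.9703c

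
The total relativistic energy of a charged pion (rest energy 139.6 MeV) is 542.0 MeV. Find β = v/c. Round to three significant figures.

γ = E/(mc²) = 542.0/139.6 = 3.8825.
β = √(1 − 1/γ²) = √(1 − 0.0663402) = √0.9336598 = 0.966.

0.966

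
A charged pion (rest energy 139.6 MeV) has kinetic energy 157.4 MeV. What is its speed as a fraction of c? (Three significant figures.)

K = (γ−1)mc², so γ = 1 + 157.4/139.6 = 2.1275.
Then v/c = √(1 − γ⁻²) = √(1 − 0.220933) = √0.779067 = 0.883.

0.883c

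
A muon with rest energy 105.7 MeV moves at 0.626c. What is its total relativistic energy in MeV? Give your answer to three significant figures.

γ = 1/√(1 − β²) = 1/√(1 − 0.391876) = 1/√0.608124 = 1/0.779823 = 1.2823.
Total energy: E = γmc² = 1.2823 × 105.7 MeV = 136 MeV.

136 MeV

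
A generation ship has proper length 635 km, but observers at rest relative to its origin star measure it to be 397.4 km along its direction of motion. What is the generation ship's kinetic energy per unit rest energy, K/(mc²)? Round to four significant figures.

Length contraction gives γ = L₀/L = 635/397.4 = 1.59789.
Since K = (γ−1)mc², K/(mc²) = 1.59789 − 1 = 0.5979.

0.5979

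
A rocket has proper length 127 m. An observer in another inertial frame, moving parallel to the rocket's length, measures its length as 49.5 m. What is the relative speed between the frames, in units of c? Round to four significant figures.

0.9209c

Length contraction gives γ = L₀/L = 127/49.5 = 2.5657.
β = √(1 − 1/γ²) = √0.848089 = 0.9209.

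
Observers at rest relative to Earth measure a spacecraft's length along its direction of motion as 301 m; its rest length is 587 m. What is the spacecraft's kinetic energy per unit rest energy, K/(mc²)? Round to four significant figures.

0.9502

Length contraction gives γ = L₀/L = 587/301 = 1.95017.
K/(mc²) = γ − 1 = 1.95017 − 1 = 0.9502.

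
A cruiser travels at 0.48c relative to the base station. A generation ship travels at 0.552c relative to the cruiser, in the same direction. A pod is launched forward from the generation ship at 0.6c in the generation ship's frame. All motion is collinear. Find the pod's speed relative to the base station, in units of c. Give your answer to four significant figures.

First combine the pod and generation ship (S''→S'): u₁ = (0.6 + 0.552)/(1 + 0.6×0.552) = 1.152/1.3312 = 0.86538.
Then combine with the cruiser (S'→S): u = (0.86538 + 0.48)/(1 + 0.86538×0.48) = 1.34538/1.4153824 = 0.95054.

0.9505c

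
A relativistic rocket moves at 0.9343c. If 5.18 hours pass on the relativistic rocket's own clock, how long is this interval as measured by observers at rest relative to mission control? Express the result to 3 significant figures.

14.5 hours

Lorentz factor: γ = (1 − 0.87291649)^(−1/2) = 2.8051.
Time dilation: Δt = γ·Δτ = 2.8051 × 5.18 = 14.5 hours.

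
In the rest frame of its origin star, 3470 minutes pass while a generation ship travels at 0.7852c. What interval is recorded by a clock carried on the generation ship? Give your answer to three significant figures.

2150 minutes

γ = 1/√(1 − β²) = 1/√(1 − 0.61653904) = 1/√0.38346096 = 1/0.619242 = 1.6149.
The moving clock records proper time: Δτ = Δt/γ = 3470/1.6149 = 2150 minutes.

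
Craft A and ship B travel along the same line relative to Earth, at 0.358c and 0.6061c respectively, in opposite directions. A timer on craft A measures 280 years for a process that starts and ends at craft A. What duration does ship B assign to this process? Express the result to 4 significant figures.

458.8 years

The velocity of craft A relative to ship B is (0.358 + 0.6061)c / (1 + 0.358×0.6061) = 0.7922c; relative speed 0.7922c.
γ for this relative speed: γ = 1/√(1 − 0.627581) = 1.6386.
The clock on craft A records proper time, so ship B measures Δt = γΔτ = 1.6386 × 280 = 458.8 years.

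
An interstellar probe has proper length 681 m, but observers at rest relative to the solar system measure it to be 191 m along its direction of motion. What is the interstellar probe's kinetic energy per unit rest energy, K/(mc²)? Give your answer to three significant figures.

2.57

From L = L₀/γ: γ = 681/191 = 3.56545.
K/(mc²) = γ − 1 = 3.56545 − 1 = 2.57.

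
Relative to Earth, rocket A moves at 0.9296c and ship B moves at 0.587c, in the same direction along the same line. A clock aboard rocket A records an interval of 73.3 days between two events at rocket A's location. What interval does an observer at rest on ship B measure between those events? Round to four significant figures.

111.6 days

Transform rocket A's velocity into ship B's frame: (0.9296 − 0.587)/(1 − 0.9296·0.587) = 0.3426/0.4543248, so the relative speed is 0.75409c.
γ for this relative speed: γ = 1/√(1 − 0.568652) = 1.5226.
The clock on rocket A records proper time, so ship B measures Δt = γΔτ = 1.5226 × 73.3 = 111.6 days.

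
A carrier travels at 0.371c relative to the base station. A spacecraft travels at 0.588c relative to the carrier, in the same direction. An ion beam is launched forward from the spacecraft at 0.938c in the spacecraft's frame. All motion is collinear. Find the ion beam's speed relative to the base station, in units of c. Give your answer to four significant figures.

First combine the ion beam and spacecraft (S''→S'): u₁ = (0.938 + 0.588)/(1 + 0.938×0.588) = 1.526/1.551544 = 0.98354.
Then combine with the carrier (S'→S): u = (0.98354 + 0.371)/(1 + 0.98354×0.371) = 1.35454/1.36489334 = 0.99241.

0.9924c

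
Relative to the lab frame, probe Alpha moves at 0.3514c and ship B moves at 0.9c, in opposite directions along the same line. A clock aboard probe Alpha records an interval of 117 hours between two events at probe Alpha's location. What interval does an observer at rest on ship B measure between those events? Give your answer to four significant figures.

377.4 hours

Transform probe Alpha's velocity into ship B's frame: (0.3514 + 0.9)/(1 + 0.3514·0.9) = 1.2514/1.31626, so the relative speed is 0.95072c.
At |u| = 0.95072c, γ = (1 − 0.903869)^(−1/2) = 3.2253.
The clock on probe Alpha records proper time, so ship B measures Δt = γΔτ = 3.2253 × 117 = 377.4 hours.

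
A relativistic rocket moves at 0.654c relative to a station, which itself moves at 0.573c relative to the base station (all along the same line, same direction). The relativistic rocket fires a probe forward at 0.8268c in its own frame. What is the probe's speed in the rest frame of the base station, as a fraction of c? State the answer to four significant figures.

Apply u = (u'+v)/(1+u'v) twice. Probe in the station frame: (0.8268+0.654)/(1+0.8268·0.654) = 1.4808/1.5407272 = 0.9611c.
That velocity, transformed to the rest frame of the base station: (0.9611+0.573)/(1+0.9611·0.573) = 1.5341/1.5507103 = 0.98929c.

0.9893c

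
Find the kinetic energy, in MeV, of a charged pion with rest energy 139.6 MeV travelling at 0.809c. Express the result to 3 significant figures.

β² = 0.654481, so γ = 1/√0.345519 = 1.70123.
Kinetic energy: K = (γ − 1)mc² = (1.70123 − 1) × 139.6 MeV = 0.70123 × 139.6 = 97.9 MeV.

97.9 MeV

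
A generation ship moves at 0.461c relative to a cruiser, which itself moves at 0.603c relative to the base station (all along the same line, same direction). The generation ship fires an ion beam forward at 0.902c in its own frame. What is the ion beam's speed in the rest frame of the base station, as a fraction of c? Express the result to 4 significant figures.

Compose velocities in two stages. Stage 1 (into S'): u₁ = (0.902+0.461)/(1+0.902×0.461) = 0.96269.
Stage 2 (into S): u = (0.96269+0.603)/(1+0.96269×0.603) = 0.99063, so the speed is 0.9906c.

0.9906c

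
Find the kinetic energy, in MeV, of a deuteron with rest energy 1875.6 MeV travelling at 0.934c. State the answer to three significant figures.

3370 MeV

With β = 0.934, γ = 1/√(1 − 0.934²) = 1/√0.127644 = 2.799.
Kinetic energy: K = (γ − 1)mc² = (2.799 − 1) × 1875.6 MeV = 1.799 × 1875.6 = 3370 MeV.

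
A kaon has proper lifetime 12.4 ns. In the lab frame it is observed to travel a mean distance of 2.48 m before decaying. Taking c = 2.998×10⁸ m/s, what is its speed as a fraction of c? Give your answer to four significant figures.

0.5550c

d = βγcτ ⇒ βγ = d/(cτ) = 2.480 m / (3.71752 m) = 0.66711.
β = (βγ)/√(1+(βγ)²) = 0.66711/√1.445036 = 0.5550.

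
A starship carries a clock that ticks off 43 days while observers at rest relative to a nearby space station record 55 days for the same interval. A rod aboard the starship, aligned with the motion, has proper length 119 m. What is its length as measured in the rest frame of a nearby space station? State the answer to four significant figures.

93.04 m

From Δt = γΔτ: γ = 55/43 = 1.27907.
The rod contracts by the same γ: 119 m / 1.27907 = 93.04 m.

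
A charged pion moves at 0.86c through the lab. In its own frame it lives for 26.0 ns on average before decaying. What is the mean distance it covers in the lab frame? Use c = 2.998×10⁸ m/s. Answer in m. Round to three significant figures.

13.1 m

γ = 1/√(1 − β²) = 1/√(1 − 0.7396) = 1/√0.2604 = 1/0.510294 = 1.9597.
Lab-frame lifetime: Δt = γτ = 1.9597 × 26.0 ns = 50.952 ns.
Distance: d = vΔt = 0.86 × 2.998×10⁸ m/s × 5.0952×10^-8 s = 13.1 m.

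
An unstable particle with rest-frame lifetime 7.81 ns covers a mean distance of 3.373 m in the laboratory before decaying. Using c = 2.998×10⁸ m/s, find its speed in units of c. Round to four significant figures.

Let x = d/(cτ) = 3.373 m / (2.998×10⁸ m/s × 7.810×10^-9 s) = 1.4406. Since d = βγcτ, x = βγ = β/√(1−β²).
Solving: β² = x²/(1+x²) = 2.07533/3.07533 = 0.674832, so β = 0.8215.

0.8215c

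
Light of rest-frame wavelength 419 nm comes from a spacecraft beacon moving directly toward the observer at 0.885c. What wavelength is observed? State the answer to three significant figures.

103 nm

Relativistic Doppler for wavelength: λ_obs = λ_src · √((1−β)/(1+β)).
With β = 0.885: factor = √(0.115/1.885) = 0.247.
λ_obs = 419 × 0.247 = 103 nm.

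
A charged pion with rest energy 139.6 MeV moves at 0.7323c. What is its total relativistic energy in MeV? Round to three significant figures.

β² = 0.53626329, so γ = 1/√0.46373671 = 1.4685.
Total energy: E = γmc² = 1.4685 × 139.6 MeV = 205 MeV.

205 MeV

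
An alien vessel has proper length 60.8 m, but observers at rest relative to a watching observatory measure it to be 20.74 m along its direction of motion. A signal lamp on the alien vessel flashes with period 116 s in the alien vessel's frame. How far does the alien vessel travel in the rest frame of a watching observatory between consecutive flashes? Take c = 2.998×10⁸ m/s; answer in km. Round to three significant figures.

9.58×10^7 km

Length contraction gives γ = L₀/L = 60.8/20.74 = 2.93153.
β = √(1 − 1/γ²) = 0.94002. Lab-frame period = γτ = 2.93153×116 s = 340.06 s. Distance = βc × γτ = 0.94002 × 2.998×10⁸ m/s × 340.06 s = 9.5835×10^10 m = 9.58×10^7 km.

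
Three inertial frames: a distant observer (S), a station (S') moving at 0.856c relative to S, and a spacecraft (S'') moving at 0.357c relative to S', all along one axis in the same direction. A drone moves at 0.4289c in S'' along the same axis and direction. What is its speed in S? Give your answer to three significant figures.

First combine the drone and spacecraft (S''→S'): u₁ = (0.4289 + 0.357)/(1 + 0.4289×0.357) = 0.7859/1.1531173 = 0.68154.
Then combine with the station (S'→S): u = (0.68154 + 0.856)/(1 + 0.68154×0.856) = 1.53754/1.58339824 = 0.97104.

0.971c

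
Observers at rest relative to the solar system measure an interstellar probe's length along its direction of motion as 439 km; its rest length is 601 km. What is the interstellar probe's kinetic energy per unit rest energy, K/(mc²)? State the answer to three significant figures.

0.369

Length contraction gives γ = L₀/L = 601/439 = 1.36902.
Since K = (γ−1)mc², K/(mc²) = 1.36902 − 1 = 0.369.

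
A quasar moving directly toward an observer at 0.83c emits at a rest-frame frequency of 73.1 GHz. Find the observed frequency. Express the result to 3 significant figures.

Relativistic Doppler (source moving toward): f_obs = f_src · √((1+β)/(1−β)).
With β = 0.83: factor = √(1.83/0.17) = 3.281.
f_obs = 73.1 × 3.281 = 240 GHz.

240 GHz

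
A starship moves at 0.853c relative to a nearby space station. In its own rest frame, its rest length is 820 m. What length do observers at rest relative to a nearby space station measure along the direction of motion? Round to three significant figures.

428 m

γ = 1/√(1 − β²) = 1/√(1 − 0.727609) = 1/√0.272391 = 1/0.521911 = 1.916.
Along the direction of motion the measured length is L₀/γ = 820/1.916 = 428 m.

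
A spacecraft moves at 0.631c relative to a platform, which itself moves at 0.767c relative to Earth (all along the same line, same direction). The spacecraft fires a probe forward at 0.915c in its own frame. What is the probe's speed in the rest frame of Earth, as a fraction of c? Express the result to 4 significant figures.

Compose velocities in two stages. Stage 1 (into S'): u₁ = (0.915+0.631)/(1+0.915×0.631) = 0.98012.
Stage 2 (into S): u = (0.98012+0.767)/(1+0.98012×0.767) = 0.99736, so the speed is 0.9974c.

0.9974c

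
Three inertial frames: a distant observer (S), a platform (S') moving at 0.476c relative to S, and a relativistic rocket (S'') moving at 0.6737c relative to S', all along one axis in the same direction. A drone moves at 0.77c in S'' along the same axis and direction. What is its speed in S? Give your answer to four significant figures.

Apply u = (u'+v)/(1+u'v) twice. Drone in the platform frame: (0.77+0.6737)/(1+0.77·0.6737) = 1.4437/1.518749 = 0.95058c.
That velocity, transformed to the rest frame of a distant observer: (0.95058+0.476)/(1+0.95058·0.476) = 1.42658/1.45247608 = 0.98217c.

0.9822c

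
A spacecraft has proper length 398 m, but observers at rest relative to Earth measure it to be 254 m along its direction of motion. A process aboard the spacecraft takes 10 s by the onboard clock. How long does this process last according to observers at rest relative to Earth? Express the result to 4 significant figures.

15.67 s

Length contraction gives γ = L₀/L = 398/254 = 1.56693.
The same γ dilates the second interval: 1.56693 × 10 s = 15.67 s.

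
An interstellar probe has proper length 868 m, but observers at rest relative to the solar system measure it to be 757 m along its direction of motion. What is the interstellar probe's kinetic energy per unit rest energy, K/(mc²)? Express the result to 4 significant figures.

0.1466

γ = L₀/L = 868/757 = 1.14663.
K/(mc²) = γ − 1 = 1.14663 − 1 = 0.1466.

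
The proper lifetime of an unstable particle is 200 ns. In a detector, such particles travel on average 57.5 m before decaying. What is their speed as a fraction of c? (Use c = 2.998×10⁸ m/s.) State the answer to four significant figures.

Lab distance = (lab lifetime)·v = γτ·βc, so βγ = d/(cτ) = 57.50/(2.998×10⁸ × 2.000×10^-7) = 0.95897.
With βγ = 0.95897: γ² = 1 + (βγ)² = 1.919623, and β = (βγ)/γ = 0.95897/1.3855 = 0.6921.

0.6921c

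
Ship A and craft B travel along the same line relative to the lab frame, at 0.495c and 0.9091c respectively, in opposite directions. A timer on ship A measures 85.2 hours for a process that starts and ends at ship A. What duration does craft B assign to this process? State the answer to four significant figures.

Transform ship A's velocity into craft B's frame: (0.495 + 0.9091)/(1 + 0.495·0.9091) = 1.4041/1.4500045, so the relative speed is 0.96834c.
At |u| = 0.96834c, γ = (1 − 0.937682)^(−1/2) = 4.0058.
Ship A's interval is proper; time dilation gives Δt_B = γΔτ = 4.0058 × 85.2 hours = 341.3 hours.

341.3 hours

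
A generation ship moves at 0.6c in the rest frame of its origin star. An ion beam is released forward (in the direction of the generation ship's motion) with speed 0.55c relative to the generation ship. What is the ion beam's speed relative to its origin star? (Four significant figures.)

0.8647c

Relativistic velocity addition: u = (u' + v)/(1 + u'v/c²), with u' = 0.55c and v = 0.6c.
Numerator: 0.55 + 0.6 = 1.15. Denominator: 1 + (0.55)(0.6) = 1.33.
u = 1.15/1.33 = 0.86466, so the speed is 0.8647c.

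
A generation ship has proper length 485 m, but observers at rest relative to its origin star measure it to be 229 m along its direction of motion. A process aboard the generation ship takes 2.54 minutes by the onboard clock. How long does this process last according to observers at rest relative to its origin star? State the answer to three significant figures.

5.38 minutes

From L = L₀/γ: γ = 485/229 = 2.1179.
The same γ dilates the second interval: 2.1179 × 2.54 minutes = 5.38 minutes.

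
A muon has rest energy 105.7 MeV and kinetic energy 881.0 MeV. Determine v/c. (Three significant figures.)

0.994

K = (γ−1)mc², so γ = 1 + 881.0/105.7 = 9.3349.
Then v/c = √(1 − γ⁻²) = √(1 − 0.0114757) = √0.9885243 = 0.994.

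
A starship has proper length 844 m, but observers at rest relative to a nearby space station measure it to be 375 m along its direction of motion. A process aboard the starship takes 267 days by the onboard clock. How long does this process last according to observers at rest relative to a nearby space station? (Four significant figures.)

600.9 days

From L = L₀/γ: γ = 844/375 = 2.25067.
Δt = γΔτ = 2.25067 × 267 = 600.9 days.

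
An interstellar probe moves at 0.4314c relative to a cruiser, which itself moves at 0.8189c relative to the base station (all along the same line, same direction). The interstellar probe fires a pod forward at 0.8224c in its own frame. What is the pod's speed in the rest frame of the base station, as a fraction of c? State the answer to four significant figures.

0.9923c

Apply u = (u'+v)/(1+u'v) twice. Pod in the cruiser frame: (0.8224+0.4314)/(1+0.8224·0.4314) = 1.2538/1.35478336 = 0.92546c.
That velocity, transformed to the rest frame of the base station: (0.92546+0.8189)/(1+0.92546·0.8189) = 1.74436/1.757859194 = 0.99232c.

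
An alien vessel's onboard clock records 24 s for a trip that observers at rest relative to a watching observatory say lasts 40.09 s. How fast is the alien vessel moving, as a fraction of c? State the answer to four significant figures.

γ = Δt/Δτ = 40.09/24 = 1.6704.
β = √(1 − 1/γ²) = √(1 − 0.358393) = √0.641607 = 0.8010.

0.8010c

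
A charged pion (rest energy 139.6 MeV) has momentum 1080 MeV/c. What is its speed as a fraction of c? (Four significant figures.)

βγ = pc/(mc²) = 1080/139.6 = 7.7364.
Since γ² = 1 + (βγ)² = 60.8519, γ = √60.8519 = 7.80076, and β = (βγ)/γ = 7.7364/7.80076 = 0.9917.

0.9917c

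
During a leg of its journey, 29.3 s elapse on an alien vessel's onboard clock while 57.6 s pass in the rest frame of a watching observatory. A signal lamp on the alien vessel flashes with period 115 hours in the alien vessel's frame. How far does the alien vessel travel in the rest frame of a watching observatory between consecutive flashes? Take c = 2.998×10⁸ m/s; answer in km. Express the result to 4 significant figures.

The time-dilation ratio gives γ = 57.6/29.3 = 1.96587.
β = √(1 − 1/γ²) = 0.86096. Lab-frame period = γτ = 1.96587×115 hours = 226.08 hours. Distance = βc × γτ = 0.86096 × 2.998×10⁸ m/s × 813888 s = 2.1008×10^14 m = 2.101×10^11 km.

2.101×10^11 km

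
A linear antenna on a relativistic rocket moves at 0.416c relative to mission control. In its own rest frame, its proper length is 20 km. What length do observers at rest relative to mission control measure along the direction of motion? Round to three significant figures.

18.2 km

With β = 0.416, γ = 1/√(1 − 0.416²) = 1/√0.826944 = 1.0997.
Length contraction: L = L₀/γ = 20/1.0997 = 18.2 km.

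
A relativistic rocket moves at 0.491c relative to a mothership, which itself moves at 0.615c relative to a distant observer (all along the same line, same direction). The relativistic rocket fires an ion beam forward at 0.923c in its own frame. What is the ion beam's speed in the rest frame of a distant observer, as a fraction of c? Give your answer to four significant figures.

Compose velocities in two stages. Stage 1 (into S'): u₁ = (0.923+0.491)/(1+0.923×0.491) = 0.97303.
Stage 2 (into S): u = (0.97303+0.615)/(1+0.97303×0.615) = 0.9935, so the speed is 0.9935c.

0.9935c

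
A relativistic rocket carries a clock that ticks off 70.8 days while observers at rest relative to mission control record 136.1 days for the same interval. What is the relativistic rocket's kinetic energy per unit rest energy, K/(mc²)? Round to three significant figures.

From Δt = γΔτ: γ = 136.1/70.8 = 1.92232.
K/(mc²) = γ − 1 = 1.92232 − 1 = 0.922.

0.922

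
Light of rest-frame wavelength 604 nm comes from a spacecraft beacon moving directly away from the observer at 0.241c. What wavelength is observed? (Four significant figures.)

772.3 nm

Relativistic Doppler for wavelength: λ_obs = λ_src · √((1+β)/(1−β)).
With β = 0.241: factor = √(1.241/0.759) = 1.2787.
λ_obs = 604 × 1.2787 = 772.3 nm.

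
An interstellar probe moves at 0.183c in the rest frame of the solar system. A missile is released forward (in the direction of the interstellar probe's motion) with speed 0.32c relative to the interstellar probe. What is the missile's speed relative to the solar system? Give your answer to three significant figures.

In units of c, u = (u' + v)/(1 + u'v) with u' = 0.32 and v = 0.183.
Numerator: 0.32 + 0.183 = 0.503. Denominator: 1 + (0.32)(0.183) = 1.05856.
u = 0.503/1.05856 = 0.47517, so the speed is 0.475c.

0.475c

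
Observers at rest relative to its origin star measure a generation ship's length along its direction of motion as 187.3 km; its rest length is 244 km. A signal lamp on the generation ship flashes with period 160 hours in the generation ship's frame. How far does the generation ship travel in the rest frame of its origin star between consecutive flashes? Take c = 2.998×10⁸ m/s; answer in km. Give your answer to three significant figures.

1.44×10^11 km

Length contraction gives γ = L₀/L = 244/187.3 = 1.30272.
β = √(1 − 1/γ²) = 0.6409. Lab-frame period = γτ = 1.30272×160 hours = 208.44 hours. Distance = βc × γτ = 0.6409 × 2.998×10⁸ m/s × 750384 s = 1.4418×10^14 m = 1.44×10^11 km.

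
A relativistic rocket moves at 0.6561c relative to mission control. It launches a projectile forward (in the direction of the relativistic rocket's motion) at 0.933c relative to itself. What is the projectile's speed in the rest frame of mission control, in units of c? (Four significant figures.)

In units of c, u = (u' + v)/(1 + u'v) with u' = 0.933 and v = 0.6561.
Numerator: 0.933 + 0.6561 = 1.5891. Denominator: 1 + (0.933)(0.6561) = 1.6121413.
u = 1.5891/1.6121413 = 0.98571, so the speed is 0.9857c.

0.9857c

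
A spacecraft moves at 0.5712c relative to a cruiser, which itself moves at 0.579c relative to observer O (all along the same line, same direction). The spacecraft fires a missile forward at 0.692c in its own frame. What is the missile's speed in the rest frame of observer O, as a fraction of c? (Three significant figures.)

0.974c

Apply u = (u'+v)/(1+u'v) twice. Missile in the cruiser frame: (0.692+0.5712)/(1+0.692·0.5712) = 1.2632/1.3952704 = 0.90534c.
That velocity, transformed to the rest frame of observer O: (0.90534+0.579)/(1+0.90534·0.579) = 1.48434/1.52419186 = 0.97385c.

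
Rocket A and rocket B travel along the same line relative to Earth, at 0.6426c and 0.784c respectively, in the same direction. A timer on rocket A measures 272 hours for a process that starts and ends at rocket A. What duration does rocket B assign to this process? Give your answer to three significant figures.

The velocity of rocket A relative to rocket B is (0.6426 − 0.784)c / (1 − 0.6426×0.784) = −0.28496c; relative speed 0.28496c.
γ for this relative speed: γ = 1/√(1 − 0.0812022) = 1.0433.
Rocket A's interval is proper; time dilation gives Δt_B = γΔτ = 1.0433 × 272 hours = 284 hours.

284 hours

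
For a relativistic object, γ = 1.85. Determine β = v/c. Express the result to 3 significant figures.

β = √(1 − 1/γ²) = √(1 − 1/3.4225) = √0.707816 = 0.841.

0.841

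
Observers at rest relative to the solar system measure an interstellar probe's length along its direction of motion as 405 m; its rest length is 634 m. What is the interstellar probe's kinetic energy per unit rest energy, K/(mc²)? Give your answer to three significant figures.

0.565

γ = L₀/L = 634/405 = 1.56543.
Since K = (γ−1)mc², K/(mc²) = 1.56543 − 1 = 0.565.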